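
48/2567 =48/2567 = 0.02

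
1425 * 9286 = 13232550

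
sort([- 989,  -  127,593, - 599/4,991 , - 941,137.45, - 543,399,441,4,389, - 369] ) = [ - 989, - 941, - 543, - 369, - 599/4, -127,4,137.45,389, 399, 441,593, 991 ] 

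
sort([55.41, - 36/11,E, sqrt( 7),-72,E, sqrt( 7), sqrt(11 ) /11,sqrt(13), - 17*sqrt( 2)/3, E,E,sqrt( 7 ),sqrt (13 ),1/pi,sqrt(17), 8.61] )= [ - 72,  -  17*sqrt(2) /3, -36/11,sqrt (11 ) /11,1/pi,sqrt (7),  sqrt(7),sqrt(7),E , E,E, E,sqrt(13), sqrt( 13),sqrt( 17),8.61,55.41] 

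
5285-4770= 515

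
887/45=19 + 32/45 = 19.71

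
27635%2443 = 762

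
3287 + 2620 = 5907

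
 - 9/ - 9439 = 9/9439 = 0.00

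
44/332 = 11/83 = 0.13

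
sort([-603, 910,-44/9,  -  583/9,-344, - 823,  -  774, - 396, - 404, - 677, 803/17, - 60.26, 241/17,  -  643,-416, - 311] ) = [ - 823, - 774, - 677,-643, -603 ,-416,  -  404, - 396, - 344, - 311,  -  583/9,-60.26, - 44/9, 241/17,803/17 , 910]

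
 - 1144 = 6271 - 7415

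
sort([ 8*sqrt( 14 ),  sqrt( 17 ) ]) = [sqrt( 17),8*sqrt( 14)]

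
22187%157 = 50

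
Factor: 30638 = 2^1*15319^1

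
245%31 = 28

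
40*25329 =1013160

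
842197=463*1819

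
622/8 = 311/4 = 77.75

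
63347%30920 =1507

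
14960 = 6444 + 8516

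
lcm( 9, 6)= 18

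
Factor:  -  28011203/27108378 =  - 2^ (-1)*3^( - 3 )*47^(- 1) * 433^1*971^( - 1)*5881^1=- 2546473/2464398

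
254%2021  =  254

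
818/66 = 12 + 13/33 = 12.39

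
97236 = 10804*9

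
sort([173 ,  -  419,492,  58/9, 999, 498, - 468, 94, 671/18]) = [- 468, - 419,58/9,671/18,94, 173, 492 , 498, 999]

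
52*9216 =479232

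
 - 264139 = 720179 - 984318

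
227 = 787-560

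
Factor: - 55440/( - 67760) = 3^2*11^( - 1 ) =9/11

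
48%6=0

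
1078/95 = 11 + 33/95  =  11.35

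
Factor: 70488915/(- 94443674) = - 2^ ( - 1 )*3^1 * 5^1*7^1*13^ ( - 1)*671323^1 *3632449^(-1 ) 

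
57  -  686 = - 629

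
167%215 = 167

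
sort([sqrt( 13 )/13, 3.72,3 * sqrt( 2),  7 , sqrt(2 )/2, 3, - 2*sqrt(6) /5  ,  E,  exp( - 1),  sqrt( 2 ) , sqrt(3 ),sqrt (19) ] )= [ - 2*sqrt (6)/5, sqrt( 13) /13, exp(-1 ),  sqrt( 2 )/2,sqrt( 2 ), sqrt(3), E,3, 3.72 , 3 * sqrt (2 ), sqrt( 19), 7 ]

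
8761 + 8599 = 17360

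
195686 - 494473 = - 298787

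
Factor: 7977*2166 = 2^1*3^2 * 19^2* 2659^1 = 17278182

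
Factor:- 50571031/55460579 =- 7^1*17^( - 1)*3262387^( - 1)*7224433^1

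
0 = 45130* 0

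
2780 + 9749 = 12529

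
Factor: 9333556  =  2^2*2333389^1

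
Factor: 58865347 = 58865347^1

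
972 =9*108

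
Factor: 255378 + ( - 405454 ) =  - 2^2 * 17^1*2207^1 = - 150076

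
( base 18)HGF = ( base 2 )1011010110011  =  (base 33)5b3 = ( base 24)A23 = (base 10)5811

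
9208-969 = 8239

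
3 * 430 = 1290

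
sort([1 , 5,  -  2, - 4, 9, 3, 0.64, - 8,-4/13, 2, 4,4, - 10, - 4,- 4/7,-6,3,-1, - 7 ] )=[ - 10, - 8, - 7, - 6, - 4, - 4, - 2, - 1, - 4/7, - 4/13,0.64,1, 2 , 3,3, 4, 4, 5, 9] 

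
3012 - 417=2595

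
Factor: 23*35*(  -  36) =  - 2^2*3^2*5^1*7^1*23^1 = - 28980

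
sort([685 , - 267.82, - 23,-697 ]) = [ - 697 , - 267.82, - 23,685]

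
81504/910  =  40752/455 = 89.56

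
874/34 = 25 + 12/17 = 25.71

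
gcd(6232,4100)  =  164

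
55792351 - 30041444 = 25750907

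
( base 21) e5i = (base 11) 4805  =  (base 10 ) 6297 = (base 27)8h6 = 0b1100010011001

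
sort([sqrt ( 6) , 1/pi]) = [1/pi,sqrt( 6 )]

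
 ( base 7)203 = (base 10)101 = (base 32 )35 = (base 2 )1100101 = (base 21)4H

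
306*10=3060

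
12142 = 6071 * 2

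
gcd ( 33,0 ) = 33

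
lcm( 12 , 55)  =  660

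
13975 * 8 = 111800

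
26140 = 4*6535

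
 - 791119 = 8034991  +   - 8826110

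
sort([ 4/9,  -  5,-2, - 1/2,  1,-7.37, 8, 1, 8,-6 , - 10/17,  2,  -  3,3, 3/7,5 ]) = [ - 7.37, - 6, - 5, - 3,- 2,  -  10/17,-1/2, 3/7,4/9,1,  1,2,3,5, 8, 8]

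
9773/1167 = 9773/1167 = 8.37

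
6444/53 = 6444/53=121.58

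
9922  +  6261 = 16183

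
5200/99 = 52 + 52/99 = 52.53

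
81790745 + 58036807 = 139827552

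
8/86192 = 1/10774=   0.00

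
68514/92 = 744  +  33/46= 744.72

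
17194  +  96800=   113994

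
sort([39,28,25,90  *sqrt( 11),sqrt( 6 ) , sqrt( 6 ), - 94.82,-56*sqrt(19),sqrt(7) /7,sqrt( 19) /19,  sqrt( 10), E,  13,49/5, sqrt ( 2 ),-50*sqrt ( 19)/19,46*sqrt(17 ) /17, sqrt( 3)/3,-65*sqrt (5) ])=[-56*sqrt(19), - 65*sqrt( 5), - 94.82,-50*sqrt ( 19)/19,sqrt(19) /19,sqrt(7) /7,sqrt( 3) /3,  sqrt(2),sqrt ( 6 ),sqrt ( 6) , E,sqrt( 10),49/5,46 * sqrt(17)/17, 13,25,28 , 39,90*sqrt( 11)]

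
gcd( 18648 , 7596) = 36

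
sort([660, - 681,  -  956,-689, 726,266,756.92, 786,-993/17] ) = [ - 956 ,-689,-681, - 993/17,266, 660, 726,756.92,  786 ]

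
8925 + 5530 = 14455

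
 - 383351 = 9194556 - 9577907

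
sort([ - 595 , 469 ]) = [  -  595,  469 ] 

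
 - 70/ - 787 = 70/787 = 0.09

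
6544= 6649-105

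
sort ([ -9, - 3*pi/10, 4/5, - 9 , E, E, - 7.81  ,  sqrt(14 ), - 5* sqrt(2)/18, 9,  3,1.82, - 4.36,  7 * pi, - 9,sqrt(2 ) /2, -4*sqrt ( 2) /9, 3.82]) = [ - 9, - 9,-9,-7.81, - 4.36, - 3* pi/10,-4*sqrt (2)/9 , - 5*sqrt( 2 )/18,sqrt( 2)/2, 4/5,  1.82, E, E, 3, sqrt( 14),3.82, 9,7 * pi ]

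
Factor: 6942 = 2^1 * 3^1*13^1*89^1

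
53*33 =1749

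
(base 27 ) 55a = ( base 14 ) 154a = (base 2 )111011001110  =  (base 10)3790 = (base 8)7316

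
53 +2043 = 2096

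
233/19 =12 + 5/19 = 12.26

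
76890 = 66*1165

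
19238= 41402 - 22164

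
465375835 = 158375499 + 307000336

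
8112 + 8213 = 16325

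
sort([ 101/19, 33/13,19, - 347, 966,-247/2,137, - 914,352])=[ - 914, - 347,-247/2, 33/13, 101/19, 19,137,352,966]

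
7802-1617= 6185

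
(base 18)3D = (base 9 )74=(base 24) 2j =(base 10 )67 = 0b1000011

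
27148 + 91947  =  119095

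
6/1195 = 6/1195 = 0.01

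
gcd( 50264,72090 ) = 2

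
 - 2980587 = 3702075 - 6682662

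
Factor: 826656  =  2^5*3^1*79^1*109^1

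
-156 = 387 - 543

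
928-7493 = -6565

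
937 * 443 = 415091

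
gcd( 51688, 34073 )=13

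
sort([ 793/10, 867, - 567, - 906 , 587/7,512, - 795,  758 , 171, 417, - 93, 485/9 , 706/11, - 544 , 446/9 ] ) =[-906, -795, - 567, -544, - 93,  446/9, 485/9, 706/11, 793/10 , 587/7,171,417,512,758,867 ] 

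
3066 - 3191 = -125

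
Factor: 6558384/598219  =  2^4*3^1*7^1*131^1*149^1*598219^( - 1 ) 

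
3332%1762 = 1570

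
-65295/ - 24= 21765/8 = 2720.62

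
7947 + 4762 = 12709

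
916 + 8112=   9028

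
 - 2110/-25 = 422/5 = 84.40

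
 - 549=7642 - 8191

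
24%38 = 24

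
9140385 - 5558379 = 3582006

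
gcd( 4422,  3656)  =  2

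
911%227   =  3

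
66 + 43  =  109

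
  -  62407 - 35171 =-97578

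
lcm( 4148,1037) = 4148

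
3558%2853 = 705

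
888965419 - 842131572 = 46833847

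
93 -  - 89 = 182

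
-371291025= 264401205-635692230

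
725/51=725/51 = 14.22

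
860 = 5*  172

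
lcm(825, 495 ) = 2475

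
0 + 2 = 2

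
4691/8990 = 4691/8990 = 0.52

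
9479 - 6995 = 2484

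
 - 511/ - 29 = 17 + 18/29 = 17.62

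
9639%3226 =3187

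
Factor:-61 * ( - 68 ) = 4148 =2^2*17^1*61^1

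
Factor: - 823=  -  823^1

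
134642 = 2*67321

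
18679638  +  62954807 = 81634445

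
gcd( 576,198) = 18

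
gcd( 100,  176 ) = 4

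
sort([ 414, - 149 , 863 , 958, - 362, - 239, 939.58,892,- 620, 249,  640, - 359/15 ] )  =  [- 620, - 362, - 239, - 149, - 359/15,249, 414,640,863, 892,  939.58,958 ] 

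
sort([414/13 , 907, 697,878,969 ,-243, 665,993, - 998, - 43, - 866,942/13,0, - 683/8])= [ - 998 ,-866, -243, - 683/8, - 43,0,414/13,942/13, 665, 697, 878,907,  969,993]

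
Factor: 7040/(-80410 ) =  - 2^6*17^(-1 )*43^( - 1 ) = - 64/731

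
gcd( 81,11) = 1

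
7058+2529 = 9587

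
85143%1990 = 1563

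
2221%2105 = 116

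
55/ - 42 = -55/42 = - 1.31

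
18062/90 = 200 + 31/45 = 200.69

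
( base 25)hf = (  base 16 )1b8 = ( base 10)440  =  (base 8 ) 670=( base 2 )110111000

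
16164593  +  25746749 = 41911342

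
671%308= 55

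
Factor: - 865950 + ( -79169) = -7^1 *135017^1 = -945119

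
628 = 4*157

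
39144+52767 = 91911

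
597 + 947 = 1544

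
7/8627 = 7/8627 = 0.00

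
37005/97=381+48/97 = 381.49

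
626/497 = 1+129/497 = 1.26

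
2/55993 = 2/55993 = 0.00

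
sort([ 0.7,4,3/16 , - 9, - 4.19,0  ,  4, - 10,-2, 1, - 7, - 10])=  [ - 10, - 10, - 9, - 7, - 4.19, - 2,  0, 3/16, 0.7, 1, 4,  4] 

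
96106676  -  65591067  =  30515609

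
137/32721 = 137/32721 = 0.00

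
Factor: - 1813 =- 7^2*37^1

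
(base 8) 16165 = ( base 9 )10884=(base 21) GAJ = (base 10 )7285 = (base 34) 6A9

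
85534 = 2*42767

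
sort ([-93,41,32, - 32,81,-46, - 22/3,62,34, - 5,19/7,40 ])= [ - 93,  -  46, - 32, - 22/3, - 5,19/7, 32 , 34,40,  41, 62,81] 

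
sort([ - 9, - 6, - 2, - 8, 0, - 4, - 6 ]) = [- 9, - 8, - 6, - 6, - 4, - 2, 0] 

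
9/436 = 9/436 = 0.02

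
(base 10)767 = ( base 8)1377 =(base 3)1001102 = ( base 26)13D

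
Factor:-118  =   - 2^1*59^1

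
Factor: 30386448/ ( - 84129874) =-15193224/42064937  =  - 2^3*3^3*31^1  *2269^1 * 5641^( - 1) *7457^( - 1)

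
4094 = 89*46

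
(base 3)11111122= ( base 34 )2sk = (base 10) 3284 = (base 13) 1658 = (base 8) 6324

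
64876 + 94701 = 159577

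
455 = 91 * 5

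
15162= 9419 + 5743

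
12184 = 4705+7479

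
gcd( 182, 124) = 2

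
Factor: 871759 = 7^2*17791^1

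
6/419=6/419 = 0.01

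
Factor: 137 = 137^1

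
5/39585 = 1/7917 = 0.00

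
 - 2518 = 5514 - 8032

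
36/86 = 18/43 = 0.42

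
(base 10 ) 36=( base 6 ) 100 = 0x24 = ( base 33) 13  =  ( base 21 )1F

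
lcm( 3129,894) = 6258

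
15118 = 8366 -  - 6752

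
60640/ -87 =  - 698+86/87 = - 697.01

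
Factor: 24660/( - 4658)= - 2^1*3^2*5^1*17^ (  -  1)= - 90/17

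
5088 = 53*96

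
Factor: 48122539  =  179^1*268841^1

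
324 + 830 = 1154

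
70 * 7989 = 559230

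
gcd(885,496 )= 1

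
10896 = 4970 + 5926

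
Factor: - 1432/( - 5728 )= 2^( - 2 ) = 1/4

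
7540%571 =117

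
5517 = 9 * 613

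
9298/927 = 10+28/927=10.03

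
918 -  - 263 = 1181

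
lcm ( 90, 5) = 90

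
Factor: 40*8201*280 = 2^6*5^2*7^1 *59^1  *139^1 = 91851200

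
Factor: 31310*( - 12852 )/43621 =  - 2^3 * 3^3*5^1*7^1*17^1*31^1* 101^1*181^(-1 ) * 241^( - 1 )= - 402396120/43621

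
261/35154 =29/3906=0.01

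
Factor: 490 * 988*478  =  2^4*5^1*7^2 * 13^1*19^1*239^1 = 231409360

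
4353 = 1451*3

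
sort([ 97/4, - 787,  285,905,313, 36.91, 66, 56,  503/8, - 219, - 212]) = [-787,  -  219, - 212, 97/4, 36.91, 56, 503/8, 66,285, 313,  905 ] 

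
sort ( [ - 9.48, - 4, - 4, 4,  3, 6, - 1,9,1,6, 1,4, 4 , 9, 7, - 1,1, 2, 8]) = [ - 9.48, - 4,-4, - 1, - 1, 1, 1, 1,2, 3,4,  4, 4,6,6, 7,8,9,9] 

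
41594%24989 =16605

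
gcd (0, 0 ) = 0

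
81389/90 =904  +  29/90 = 904.32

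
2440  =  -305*(-8) 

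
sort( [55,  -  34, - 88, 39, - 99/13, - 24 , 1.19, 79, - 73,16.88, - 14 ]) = [ - 88, - 73, - 34, - 24, - 14, - 99/13, 1.19,  16.88,  39, 55, 79] 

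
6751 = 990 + 5761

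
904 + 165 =1069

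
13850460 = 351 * 39460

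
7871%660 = 611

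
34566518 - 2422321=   32144197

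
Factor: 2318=2^1*19^1*61^1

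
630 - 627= 3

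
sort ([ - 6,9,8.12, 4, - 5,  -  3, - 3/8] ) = [ - 6, - 5, -3,  -  3/8, 4 , 8.12,9] 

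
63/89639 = 63/89639 = 0.00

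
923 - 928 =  - 5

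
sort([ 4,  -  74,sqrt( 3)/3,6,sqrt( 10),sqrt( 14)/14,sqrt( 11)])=[ - 74, sqrt( 14)/14,sqrt( 3 )/3,sqrt( 10),  sqrt( 11 ),4,6] 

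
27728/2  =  13864 = 13864.00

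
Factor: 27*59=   1593 = 3^3*59^1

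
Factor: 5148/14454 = 26/73 = 2^1  *13^1* 73^( - 1 )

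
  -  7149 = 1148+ - 8297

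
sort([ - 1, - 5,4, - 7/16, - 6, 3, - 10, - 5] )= [ - 10, - 6, - 5, - 5, - 1, - 7/16,3, 4]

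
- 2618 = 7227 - 9845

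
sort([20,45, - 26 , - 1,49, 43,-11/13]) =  [ - 26,  -  1, - 11/13, 20, 43, 45, 49]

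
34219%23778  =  10441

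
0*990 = 0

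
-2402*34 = -81668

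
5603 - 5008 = 595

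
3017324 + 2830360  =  5847684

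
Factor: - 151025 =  - 5^2*7^1 * 863^1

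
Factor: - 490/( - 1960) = 2^( - 2)= 1/4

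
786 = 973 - 187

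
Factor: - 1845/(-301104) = 2^( - 4 ) * 3^( - 1)*5^1*17^(-1) = 5/816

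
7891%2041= 1768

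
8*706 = 5648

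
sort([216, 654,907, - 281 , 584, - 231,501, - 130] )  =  [ - 281 , -231, - 130,216, 501 , 584,  654, 907]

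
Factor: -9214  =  -2^1*17^1*271^1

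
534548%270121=264427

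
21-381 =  - 360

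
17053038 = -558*(-30561 ) 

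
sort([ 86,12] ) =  [ 12,86]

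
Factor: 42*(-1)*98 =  - 4116 =- 2^2*3^1*7^3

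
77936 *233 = 18159088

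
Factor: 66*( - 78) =-5148 = - 2^2 * 3^2* 11^1 * 13^1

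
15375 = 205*75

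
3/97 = 3/97 = 0.03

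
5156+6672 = 11828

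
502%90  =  52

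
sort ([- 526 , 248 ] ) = [ - 526,248 ] 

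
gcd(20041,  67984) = 7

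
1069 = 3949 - 2880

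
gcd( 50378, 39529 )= 1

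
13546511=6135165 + 7411346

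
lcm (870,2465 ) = 14790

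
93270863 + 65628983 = 158899846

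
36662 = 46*797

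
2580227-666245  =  1913982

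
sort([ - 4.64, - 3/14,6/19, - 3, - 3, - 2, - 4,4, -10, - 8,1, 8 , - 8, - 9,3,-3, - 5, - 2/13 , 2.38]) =[- 10, - 9,-8, - 8, - 5, - 4.64, - 4, - 3 , - 3, - 3 , - 2, - 3/14,-2/13,6/19,1 , 2.38, 3, 4,  8] 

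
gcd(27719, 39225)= 523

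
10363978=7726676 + 2637302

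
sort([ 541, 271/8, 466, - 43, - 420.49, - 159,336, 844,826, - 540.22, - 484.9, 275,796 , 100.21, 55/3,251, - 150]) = [ - 540.22, - 484.9, - 420.49, - 159, - 150 , - 43,  55/3, 271/8, 100.21, 251, 275, 336, 466,  541, 796, 826, 844 ]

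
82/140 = 41/70 = 0.59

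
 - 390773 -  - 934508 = 543735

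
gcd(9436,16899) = 1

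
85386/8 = 10673+1/4= 10673.25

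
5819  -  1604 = 4215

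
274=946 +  - 672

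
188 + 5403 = 5591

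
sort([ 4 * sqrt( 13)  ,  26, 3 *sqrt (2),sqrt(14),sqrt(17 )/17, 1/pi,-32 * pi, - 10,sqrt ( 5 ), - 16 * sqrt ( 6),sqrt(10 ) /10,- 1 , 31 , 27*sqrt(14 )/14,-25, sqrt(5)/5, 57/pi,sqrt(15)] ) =[ - 32 *pi,-16 * sqrt( 6),-25,-10, - 1, sqrt( 17) /17,sqrt(10) /10,1/pi,sqrt( 5 )/5,  sqrt(5 ),sqrt( 14),  sqrt( 15),  3*sqrt (2), 27*sqrt(14 ) /14, 4*sqrt (13 ),57/pi,26, 31]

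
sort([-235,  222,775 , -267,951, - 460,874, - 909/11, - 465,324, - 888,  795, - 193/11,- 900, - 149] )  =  [ - 900, - 888, - 465,-460, - 267, - 235, - 149 ,-909/11, - 193/11 , 222, 324, 775,795,  874 , 951]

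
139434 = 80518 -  - 58916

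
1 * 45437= 45437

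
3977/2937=3977/2937 = 1.35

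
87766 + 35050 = 122816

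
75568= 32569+42999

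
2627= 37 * 71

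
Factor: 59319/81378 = 2^( - 1 )*11^( - 1 )*13^3 * 137^( - 1) = 2197/3014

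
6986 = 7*998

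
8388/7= 8388/7=1198.29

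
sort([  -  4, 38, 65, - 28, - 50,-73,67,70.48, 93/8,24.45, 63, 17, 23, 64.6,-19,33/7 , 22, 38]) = [ - 73,-50,  -  28,  -  19,  -  4,33/7, 93/8 , 17, 22,23, 24.45,38,38, 63,  64.6, 65, 67, 70.48 ]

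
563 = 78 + 485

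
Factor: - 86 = - 2^1* 43^1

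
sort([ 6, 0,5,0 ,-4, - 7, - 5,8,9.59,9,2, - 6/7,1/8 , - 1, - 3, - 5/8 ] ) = [ - 7, - 5,-4, - 3 ,  -  1, - 6/7, - 5/8, 0,0,  1/8,  2,5, 6,8,  9,9.59]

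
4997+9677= 14674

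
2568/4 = 642 = 642.00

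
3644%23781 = 3644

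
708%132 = 48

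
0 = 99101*0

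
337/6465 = 337/6465 = 0.05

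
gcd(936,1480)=8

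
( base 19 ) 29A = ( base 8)1607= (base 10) 903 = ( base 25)1b3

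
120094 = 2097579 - 1977485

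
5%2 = 1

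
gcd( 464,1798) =58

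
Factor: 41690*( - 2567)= - 107018230 = - 2^1*5^1*11^1 * 17^1*151^1 * 379^1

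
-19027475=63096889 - 82124364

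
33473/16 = 33473/16 = 2092.06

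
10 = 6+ 4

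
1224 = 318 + 906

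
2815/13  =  2815/13 = 216.54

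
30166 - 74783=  - 44617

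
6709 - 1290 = 5419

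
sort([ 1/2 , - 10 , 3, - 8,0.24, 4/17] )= [ - 10, - 8, 4/17,0.24,1/2, 3] 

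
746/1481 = 746/1481=0.50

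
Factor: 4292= 2^2 *29^1*37^1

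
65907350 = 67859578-1952228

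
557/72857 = 557/72857 =0.01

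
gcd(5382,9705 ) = 3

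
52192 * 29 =1513568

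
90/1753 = 90/1753 =0.05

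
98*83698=8202404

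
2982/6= 497= 497.00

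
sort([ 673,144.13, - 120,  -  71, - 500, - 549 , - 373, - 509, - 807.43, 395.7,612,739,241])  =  [ - 807.43,  -  549, - 509,  -  500 ,-373, - 120, - 71,144.13,241, 395.7,612, 673, 739 ] 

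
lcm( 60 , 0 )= 0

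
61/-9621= - 1 + 9560/9621=- 0.01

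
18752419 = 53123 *353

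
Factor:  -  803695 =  - 5^1*160739^1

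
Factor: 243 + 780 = 1023 = 3^1* 11^1*31^1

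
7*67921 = 475447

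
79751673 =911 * 87543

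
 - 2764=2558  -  5322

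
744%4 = 0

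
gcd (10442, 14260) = 46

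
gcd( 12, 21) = 3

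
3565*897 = 3197805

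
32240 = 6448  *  5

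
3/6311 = 3/6311 = 0.00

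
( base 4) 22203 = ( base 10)675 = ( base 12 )483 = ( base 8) 1243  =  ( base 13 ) 3CC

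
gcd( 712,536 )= 8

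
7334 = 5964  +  1370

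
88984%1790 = 1274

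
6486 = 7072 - 586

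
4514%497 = 41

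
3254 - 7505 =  - 4251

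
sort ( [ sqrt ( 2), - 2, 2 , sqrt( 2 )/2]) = [ -2,sqrt(2)/2,sqrt( 2 ),2 ] 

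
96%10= 6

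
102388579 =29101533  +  73287046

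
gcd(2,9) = 1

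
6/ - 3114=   -1 +518/519 = - 0.00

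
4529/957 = 4529/957 = 4.73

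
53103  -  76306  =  -23203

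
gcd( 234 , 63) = 9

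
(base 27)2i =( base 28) 2G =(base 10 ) 72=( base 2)1001000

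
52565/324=162 + 77/324= 162.24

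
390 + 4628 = 5018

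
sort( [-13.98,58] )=[ - 13.98, 58]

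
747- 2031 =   -  1284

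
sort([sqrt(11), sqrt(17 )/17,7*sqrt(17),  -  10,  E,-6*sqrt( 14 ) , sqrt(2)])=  [ - 6*sqrt(14 ), - 10,sqrt( 17)/17,sqrt(2 ),E,sqrt (11 ), 7*sqrt (17) ]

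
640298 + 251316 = 891614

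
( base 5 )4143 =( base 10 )548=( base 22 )12k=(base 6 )2312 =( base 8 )1044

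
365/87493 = 365/87493 = 0.00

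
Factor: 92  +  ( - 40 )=2^2*13^1 = 52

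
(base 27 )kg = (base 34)gc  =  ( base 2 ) 1000101100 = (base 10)556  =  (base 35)FV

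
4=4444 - 4440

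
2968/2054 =1484/1027=1.44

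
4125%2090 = 2035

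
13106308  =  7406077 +5700231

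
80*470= 37600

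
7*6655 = 46585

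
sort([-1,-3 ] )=[-3, - 1]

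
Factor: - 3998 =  - 2^1* 1999^1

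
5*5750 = 28750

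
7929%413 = 82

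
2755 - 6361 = -3606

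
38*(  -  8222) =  - 312436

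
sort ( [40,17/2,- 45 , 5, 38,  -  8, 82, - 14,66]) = [ - 45, - 14, - 8,  5, 17/2,38,  40, 66,82 ]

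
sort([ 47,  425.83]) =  [47,425.83 ]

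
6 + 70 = 76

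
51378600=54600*941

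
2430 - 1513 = 917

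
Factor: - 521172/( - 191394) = 2^1*7^(-3)*467^1 = 934/343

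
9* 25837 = 232533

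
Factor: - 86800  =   - 2^4*5^2*7^1*31^1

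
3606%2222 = 1384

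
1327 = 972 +355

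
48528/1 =48528 = 48528.00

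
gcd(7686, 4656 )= 6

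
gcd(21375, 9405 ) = 855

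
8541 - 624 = 7917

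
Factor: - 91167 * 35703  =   - 3^3*3967^1*30389^1= -  3254935401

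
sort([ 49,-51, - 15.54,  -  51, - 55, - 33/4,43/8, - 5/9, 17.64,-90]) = [ - 90,  -  55, - 51,-51, - 15.54, - 33/4, - 5/9,43/8 , 17.64, 49]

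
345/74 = 4 + 49/74 = 4.66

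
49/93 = 49/93 = 0.53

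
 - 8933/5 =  - 8933/5 = -  1786.60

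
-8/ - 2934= 4/1467  =  0.00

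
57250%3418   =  2562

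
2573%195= 38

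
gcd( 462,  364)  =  14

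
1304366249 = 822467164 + 481899085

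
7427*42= 311934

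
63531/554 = 114 + 375/554 = 114.68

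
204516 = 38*5382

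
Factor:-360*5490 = -2^4*3^4 * 5^2 * 61^1 = -1976400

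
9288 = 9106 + 182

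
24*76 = 1824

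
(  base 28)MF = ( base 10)631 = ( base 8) 1167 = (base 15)2C1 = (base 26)o7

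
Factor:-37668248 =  - 2^3*4708531^1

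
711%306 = 99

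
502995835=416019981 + 86975854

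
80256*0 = 0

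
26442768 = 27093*976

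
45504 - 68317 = -22813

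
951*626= 595326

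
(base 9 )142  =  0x77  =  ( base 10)119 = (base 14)87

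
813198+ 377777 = 1190975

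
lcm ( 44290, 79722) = 398610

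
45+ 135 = 180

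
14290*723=10331670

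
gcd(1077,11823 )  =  3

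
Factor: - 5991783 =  - 3^1*7^1*19^1 * 15017^1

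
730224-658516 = 71708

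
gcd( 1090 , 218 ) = 218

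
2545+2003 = 4548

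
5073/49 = 103 + 26/49= 103.53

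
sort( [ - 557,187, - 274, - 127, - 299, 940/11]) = [ - 557, - 299, - 274, - 127,940/11, 187]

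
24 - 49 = -25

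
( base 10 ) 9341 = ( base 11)7022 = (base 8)22175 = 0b10010001111101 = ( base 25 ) eng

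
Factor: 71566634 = 2^1*17^1*2104901^1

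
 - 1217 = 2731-3948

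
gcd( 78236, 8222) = 2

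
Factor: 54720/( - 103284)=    -80/151 = -2^4 *5^1  *  151^(-1)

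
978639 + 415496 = 1394135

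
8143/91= 89 + 44/91=89.48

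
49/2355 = 49/2355 = 0.02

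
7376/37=7376/37 = 199.35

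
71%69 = 2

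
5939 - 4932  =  1007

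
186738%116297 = 70441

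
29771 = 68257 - 38486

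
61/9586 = 61/9586 = 0.01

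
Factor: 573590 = 2^1*5^1 * 41^1 * 1399^1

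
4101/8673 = 1367/2891 = 0.47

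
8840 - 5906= 2934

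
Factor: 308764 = 2^2*77191^1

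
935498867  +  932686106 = 1868184973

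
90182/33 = 90182/33 = 2732.79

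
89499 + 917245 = 1006744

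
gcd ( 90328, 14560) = 56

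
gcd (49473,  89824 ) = 1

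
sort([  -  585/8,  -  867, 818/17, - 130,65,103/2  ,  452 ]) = [ - 867, - 130, - 585/8,818/17,103/2 , 65,452]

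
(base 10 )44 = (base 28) 1g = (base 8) 54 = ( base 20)24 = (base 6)112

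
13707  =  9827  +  3880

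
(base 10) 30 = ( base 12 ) 26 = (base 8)36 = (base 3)1010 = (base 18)1C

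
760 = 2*380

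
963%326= 311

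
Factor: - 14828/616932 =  - 3^( - 2)*11^1*337^1*17137^( - 1)  =  - 3707/154233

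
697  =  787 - 90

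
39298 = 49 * 802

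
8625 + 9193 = 17818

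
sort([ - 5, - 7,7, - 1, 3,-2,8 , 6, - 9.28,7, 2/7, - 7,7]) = [ - 9.28,-7, - 7, - 5, - 2, - 1,2/7, 3,6, 7,7,7, 8]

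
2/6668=1/3334= 0.00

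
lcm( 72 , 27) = 216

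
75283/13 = 5791 = 5791.00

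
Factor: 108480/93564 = 80/69 = 2^4*3^( -1 )*5^1* 23^(- 1)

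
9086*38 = 345268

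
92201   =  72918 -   -  19283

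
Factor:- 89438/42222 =-197/93 = -3^( - 1 )* 31^( - 1)*197^1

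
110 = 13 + 97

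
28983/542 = 53 + 257/542  =  53.47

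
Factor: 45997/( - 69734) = -2^( - 1)*17^ ( - 1)*293^ ( - 1 )*6571^1 = - 6571/9962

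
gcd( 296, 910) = 2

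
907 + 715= 1622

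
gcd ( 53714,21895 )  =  1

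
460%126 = 82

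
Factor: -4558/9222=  - 3^( - 1)*29^(  -  1 )*43^1 = -43/87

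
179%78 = 23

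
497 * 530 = 263410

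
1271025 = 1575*807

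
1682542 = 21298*79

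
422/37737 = 422/37737 = 0.01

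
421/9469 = 421/9469  =  0.04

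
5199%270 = 69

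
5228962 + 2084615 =7313577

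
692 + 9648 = 10340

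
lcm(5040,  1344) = 20160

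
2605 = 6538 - 3933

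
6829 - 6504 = 325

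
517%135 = 112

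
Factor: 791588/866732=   197897/216683=7^1*17^1*23^( - 1)* 1663^1*9421^( - 1 )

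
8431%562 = 1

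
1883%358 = 93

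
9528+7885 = 17413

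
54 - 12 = 42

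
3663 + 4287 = 7950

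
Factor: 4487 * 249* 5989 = 3^1*7^1 * 53^1 * 83^1 * 113^1*641^1 = 6691288107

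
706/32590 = 353/16295=0.02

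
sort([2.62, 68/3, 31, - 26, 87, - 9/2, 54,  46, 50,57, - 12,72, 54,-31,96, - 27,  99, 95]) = [ - 31, - 27, - 26, - 12, - 9/2, 2.62, 68/3,31,46, 50, 54 , 54, 57,72, 87, 95, 96,  99 ]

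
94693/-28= - 3382 + 3/28 = -  3381.89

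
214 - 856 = - 642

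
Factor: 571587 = 3^1*190529^1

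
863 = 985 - 122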